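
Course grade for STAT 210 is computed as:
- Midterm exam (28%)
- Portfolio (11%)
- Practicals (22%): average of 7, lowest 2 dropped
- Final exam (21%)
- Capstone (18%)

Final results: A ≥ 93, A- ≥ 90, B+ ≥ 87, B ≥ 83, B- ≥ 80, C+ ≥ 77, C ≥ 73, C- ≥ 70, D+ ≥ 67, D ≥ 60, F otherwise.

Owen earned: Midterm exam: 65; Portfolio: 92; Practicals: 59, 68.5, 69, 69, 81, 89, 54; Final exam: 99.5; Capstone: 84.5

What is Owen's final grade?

B-

Practicals: drop 54, 59 → average of remaining 5 = 376.5/5 = 75.3
Weighted total:
  Midterm exam 65 × 0.28 = 18.2
  Portfolio 92 × 0.11 = 10.12
  Practicals 75.3 × 0.22 = 16.566
  Final exam 99.5 × 0.21 = 20.895
  Capstone 84.5 × 0.18 = 15.21
Sum = 80.991
80.991 is ≥ 80 and < 83 → B-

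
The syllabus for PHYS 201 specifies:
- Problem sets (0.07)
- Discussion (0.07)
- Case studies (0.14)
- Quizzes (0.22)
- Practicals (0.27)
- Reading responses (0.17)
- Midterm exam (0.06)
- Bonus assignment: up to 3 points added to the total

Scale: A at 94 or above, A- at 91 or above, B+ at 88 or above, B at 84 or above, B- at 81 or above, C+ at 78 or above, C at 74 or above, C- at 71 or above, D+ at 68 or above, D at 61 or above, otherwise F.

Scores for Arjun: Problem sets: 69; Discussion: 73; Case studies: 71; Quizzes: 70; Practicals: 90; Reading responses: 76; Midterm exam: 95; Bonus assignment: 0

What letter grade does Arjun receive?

Weighted total:
  Problem sets 69 × 0.07 = 4.83
  Discussion 73 × 0.07 = 5.11
  Case studies 71 × 0.14 = 9.94
  Quizzes 70 × 0.22 = 15.4
  Practicals 90 × 0.27 = 24.3
  Reading responses 76 × 0.17 = 12.92
  Midterm exam 95 × 0.06 = 5.7
Sum = 78.2
Bonus assignment: 78.2 + 0 = 78.2
78.2 is ≥ 78 and < 81 → C+

C+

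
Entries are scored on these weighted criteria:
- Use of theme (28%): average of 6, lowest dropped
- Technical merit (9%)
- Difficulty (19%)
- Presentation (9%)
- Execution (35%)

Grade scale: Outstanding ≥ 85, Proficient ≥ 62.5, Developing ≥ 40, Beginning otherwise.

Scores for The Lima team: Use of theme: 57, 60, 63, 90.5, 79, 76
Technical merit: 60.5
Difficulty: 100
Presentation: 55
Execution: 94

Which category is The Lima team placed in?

Use of theme: drop 57 → average of remaining 5 = 368.5/5 = 73.7
Weighted total:
  Use of theme 73.7 × 0.28 = 20.636
  Technical merit 60.5 × 0.09 = 5.445
  Difficulty 100 × 0.19 = 19
  Presentation 55 × 0.09 = 4.95
  Execution 94 × 0.35 = 32.9
Sum = 82.931
82.931 is ≥ 62.5 and < 85 → Proficient

Proficient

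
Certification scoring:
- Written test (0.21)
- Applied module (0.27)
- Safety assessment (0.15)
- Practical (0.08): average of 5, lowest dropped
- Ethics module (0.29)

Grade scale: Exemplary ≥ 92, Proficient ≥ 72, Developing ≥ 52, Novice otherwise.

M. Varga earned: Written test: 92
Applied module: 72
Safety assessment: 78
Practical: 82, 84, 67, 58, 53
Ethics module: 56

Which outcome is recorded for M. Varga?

Practical: drop 53 → average of remaining 4 = 291/4 = 72.75
Weighted total:
  Written test 92 × 0.21 = 19.32
  Applied module 72 × 0.27 = 19.44
  Safety assessment 78 × 0.15 = 11.7
  Practical 72.75 × 0.08 = 5.82
  Ethics module 56 × 0.29 = 16.24
Sum = 72.52
72.52 is ≥ 72 and < 92 → Proficient

Proficient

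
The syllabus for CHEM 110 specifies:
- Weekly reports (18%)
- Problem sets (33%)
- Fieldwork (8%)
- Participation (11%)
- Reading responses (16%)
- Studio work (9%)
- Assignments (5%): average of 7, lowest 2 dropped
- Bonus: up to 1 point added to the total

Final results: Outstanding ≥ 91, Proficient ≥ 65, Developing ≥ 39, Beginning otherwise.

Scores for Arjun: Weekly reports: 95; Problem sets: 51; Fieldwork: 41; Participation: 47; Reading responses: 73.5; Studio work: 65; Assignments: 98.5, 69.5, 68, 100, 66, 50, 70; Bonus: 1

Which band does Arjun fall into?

Proficient

Assignments: drop 50, 66 → average of remaining 5 = 406/5 = 81.2
Weighted total:
  Weekly reports 95 × 0.18 = 17.1
  Problem sets 51 × 0.33 = 16.83
  Fieldwork 41 × 0.08 = 3.28
  Participation 47 × 0.11 = 5.17
  Reading responses 73.5 × 0.16 = 11.76
  Studio work 65 × 0.09 = 5.85
  Assignments 81.2 × 0.05 = 4.06
Sum = 64.05
Bonus: 64.05 + 1 = 65.05
65.05 is ≥ 65 and < 91 → Proficient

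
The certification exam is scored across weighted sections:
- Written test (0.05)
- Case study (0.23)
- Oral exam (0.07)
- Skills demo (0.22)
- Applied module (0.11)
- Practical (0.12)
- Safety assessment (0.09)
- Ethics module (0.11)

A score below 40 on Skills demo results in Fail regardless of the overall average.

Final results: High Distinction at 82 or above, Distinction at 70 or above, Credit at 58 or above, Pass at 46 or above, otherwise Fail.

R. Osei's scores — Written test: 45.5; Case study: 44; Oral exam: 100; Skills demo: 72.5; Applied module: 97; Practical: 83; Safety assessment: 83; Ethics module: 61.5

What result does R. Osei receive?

Distinction

Skills demo score 72.5 ≥ 40: minimum met.
Weighted total:
  Written test 45.5 × 0.05 = 2.275
  Case study 44 × 0.23 = 10.12
  Oral exam 100 × 0.07 = 7
  Skills demo 72.5 × 0.22 = 15.95
  Applied module 97 × 0.11 = 10.67
  Practical 83 × 0.12 = 9.96
  Safety assessment 83 × 0.09 = 7.47
  Ethics module 61.5 × 0.11 = 6.765
Sum = 70.21
70.21 is ≥ 70 and < 82 → Distinction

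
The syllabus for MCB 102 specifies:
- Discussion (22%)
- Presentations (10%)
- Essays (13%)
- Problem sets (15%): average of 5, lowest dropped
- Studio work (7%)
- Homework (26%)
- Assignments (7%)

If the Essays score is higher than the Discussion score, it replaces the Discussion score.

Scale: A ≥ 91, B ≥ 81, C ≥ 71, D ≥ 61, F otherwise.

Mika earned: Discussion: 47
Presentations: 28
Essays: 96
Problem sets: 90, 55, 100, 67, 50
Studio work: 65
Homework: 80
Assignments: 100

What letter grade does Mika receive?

C

Problem sets: drop 50 → average of remaining 4 = 312/4 = 78
Essays (96) > Discussion (47), so Discussion counts as 96.
Weighted total:
  Discussion 96 × 0.22 = 21.12
  Presentations 28 × 0.1 = 2.8
  Essays 96 × 0.13 = 12.48
  Problem sets 78 × 0.15 = 11.7
  Studio work 65 × 0.07 = 4.55
  Homework 80 × 0.26 = 20.8
  Assignments 100 × 0.07 = 7
Sum = 80.45
80.45 is ≥ 71 and < 81 → C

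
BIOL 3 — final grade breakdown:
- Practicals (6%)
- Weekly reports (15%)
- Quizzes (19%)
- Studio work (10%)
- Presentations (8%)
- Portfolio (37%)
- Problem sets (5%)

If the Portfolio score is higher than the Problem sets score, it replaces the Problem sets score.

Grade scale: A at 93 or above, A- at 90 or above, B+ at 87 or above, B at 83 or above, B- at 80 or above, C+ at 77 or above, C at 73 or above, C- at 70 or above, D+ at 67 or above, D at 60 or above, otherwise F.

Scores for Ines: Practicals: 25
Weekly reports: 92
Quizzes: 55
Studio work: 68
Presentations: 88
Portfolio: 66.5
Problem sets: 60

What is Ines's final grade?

Portfolio (66.5) > Problem sets (60), so Problem sets counts as 66.5.
Weighted total:
  Practicals 25 × 0.06 = 1.5
  Weekly reports 92 × 0.15 = 13.8
  Quizzes 55 × 0.19 = 10.45
  Studio work 68 × 0.1 = 6.8
  Presentations 88 × 0.08 = 7.04
  Portfolio 66.5 × 0.37 = 24.605
  Problem sets 66.5 × 0.05 = 3.325
Sum = 67.52
67.52 is ≥ 67 and < 70 → D+

D+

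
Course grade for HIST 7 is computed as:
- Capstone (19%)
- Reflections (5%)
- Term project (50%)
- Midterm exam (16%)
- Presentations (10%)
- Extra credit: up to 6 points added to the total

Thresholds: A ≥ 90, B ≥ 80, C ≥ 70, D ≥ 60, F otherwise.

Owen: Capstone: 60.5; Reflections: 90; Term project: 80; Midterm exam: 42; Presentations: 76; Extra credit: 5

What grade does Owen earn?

C

Weighted total:
  Capstone 60.5 × 0.19 = 11.495
  Reflections 90 × 0.05 = 4.5
  Term project 80 × 0.5 = 40
  Midterm exam 42 × 0.16 = 6.72
  Presentations 76 × 0.1 = 7.6
Sum = 70.315
Extra credit: 70.315 + 5 = 75.315
75.315 is ≥ 70 and < 80 → C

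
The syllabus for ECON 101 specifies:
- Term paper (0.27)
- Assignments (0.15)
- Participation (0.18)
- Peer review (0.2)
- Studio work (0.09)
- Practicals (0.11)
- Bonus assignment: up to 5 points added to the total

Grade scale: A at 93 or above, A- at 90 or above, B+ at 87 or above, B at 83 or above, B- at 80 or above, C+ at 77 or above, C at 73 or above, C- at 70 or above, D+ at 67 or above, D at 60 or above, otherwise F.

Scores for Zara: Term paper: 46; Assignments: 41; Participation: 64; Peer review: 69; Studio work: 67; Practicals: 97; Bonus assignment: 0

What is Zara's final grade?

Weighted total:
  Term paper 46 × 0.27 = 12.42
  Assignments 41 × 0.15 = 6.15
  Participation 64 × 0.18 = 11.52
  Peer review 69 × 0.2 = 13.8
  Studio work 67 × 0.09 = 6.03
  Practicals 97 × 0.11 = 10.67
Sum = 60.59
Bonus assignment: 60.59 + 0 = 60.59
60.59 is ≥ 60 and < 67 → D

D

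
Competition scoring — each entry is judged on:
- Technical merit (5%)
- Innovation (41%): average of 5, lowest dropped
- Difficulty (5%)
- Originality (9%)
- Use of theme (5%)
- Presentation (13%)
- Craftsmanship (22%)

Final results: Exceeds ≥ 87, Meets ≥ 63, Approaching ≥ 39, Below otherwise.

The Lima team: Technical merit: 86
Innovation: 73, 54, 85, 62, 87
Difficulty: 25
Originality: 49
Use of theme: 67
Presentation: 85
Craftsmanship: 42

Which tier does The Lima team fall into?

Innovation: drop 54 → average of remaining 4 = 307/4 = 76.75
Weighted total:
  Technical merit 86 × 0.05 = 4.3
  Innovation 76.75 × 0.41 = 31.4675
  Difficulty 25 × 0.05 = 1.25
  Originality 49 × 0.09 = 4.41
  Use of theme 67 × 0.05 = 3.35
  Presentation 85 × 0.13 = 11.05
  Craftsmanship 42 × 0.22 = 9.24
Sum = 65.0675
65.0675 is ≥ 63 and < 87 → Meets

Meets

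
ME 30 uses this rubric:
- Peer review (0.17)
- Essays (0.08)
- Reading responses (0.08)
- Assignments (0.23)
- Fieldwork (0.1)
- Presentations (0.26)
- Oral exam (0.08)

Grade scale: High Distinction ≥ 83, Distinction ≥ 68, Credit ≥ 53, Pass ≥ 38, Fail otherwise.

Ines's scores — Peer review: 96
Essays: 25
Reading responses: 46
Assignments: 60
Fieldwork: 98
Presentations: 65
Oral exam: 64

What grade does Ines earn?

Weighted total:
  Peer review 96 × 0.17 = 16.32
  Essays 25 × 0.08 = 2
  Reading responses 46 × 0.08 = 3.68
  Assignments 60 × 0.23 = 13.8
  Fieldwork 98 × 0.1 = 9.8
  Presentations 65 × 0.26 = 16.9
  Oral exam 64 × 0.08 = 5.12
Sum = 67.62
67.62 is ≥ 53 and < 68 → Credit

Credit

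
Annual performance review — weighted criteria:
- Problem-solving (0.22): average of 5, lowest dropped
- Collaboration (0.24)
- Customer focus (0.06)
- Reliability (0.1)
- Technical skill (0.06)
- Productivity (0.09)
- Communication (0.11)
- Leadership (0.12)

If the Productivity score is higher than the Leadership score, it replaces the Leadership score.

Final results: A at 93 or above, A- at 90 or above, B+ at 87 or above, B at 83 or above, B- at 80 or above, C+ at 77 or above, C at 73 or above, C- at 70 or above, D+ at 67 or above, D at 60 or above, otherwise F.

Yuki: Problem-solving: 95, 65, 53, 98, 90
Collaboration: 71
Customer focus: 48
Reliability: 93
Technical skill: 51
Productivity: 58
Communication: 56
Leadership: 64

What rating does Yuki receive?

C-

Problem-solving: drop 53 → average of remaining 4 = 348/4 = 87
Productivity (58) ≤ Leadership (64), so Leadership stays at 64.
Weighted total:
  Problem-solving 87 × 0.22 = 19.14
  Collaboration 71 × 0.24 = 17.04
  Customer focus 48 × 0.06 = 2.88
  Reliability 93 × 0.1 = 9.3
  Technical skill 51 × 0.06 = 3.06
  Productivity 58 × 0.09 = 5.22
  Communication 56 × 0.11 = 6.16
  Leadership 64 × 0.12 = 7.68
Sum = 70.48
70.48 is ≥ 70 and < 73 → C-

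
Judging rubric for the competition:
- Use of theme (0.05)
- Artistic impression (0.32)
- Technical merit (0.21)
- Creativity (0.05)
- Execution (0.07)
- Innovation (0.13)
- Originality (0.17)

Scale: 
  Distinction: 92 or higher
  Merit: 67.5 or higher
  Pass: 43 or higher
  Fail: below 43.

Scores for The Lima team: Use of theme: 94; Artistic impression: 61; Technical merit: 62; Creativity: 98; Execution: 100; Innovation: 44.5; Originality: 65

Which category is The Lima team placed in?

Pass

Weighted total:
  Use of theme 94 × 0.05 = 4.7
  Artistic impression 61 × 0.32 = 19.52
  Technical merit 62 × 0.21 = 13.02
  Creativity 98 × 0.05 = 4.9
  Execution 100 × 0.07 = 7
  Innovation 44.5 × 0.13 = 5.785
  Originality 65 × 0.17 = 11.05
Sum = 65.975
65.975 is ≥ 43 and < 67.5 → Pass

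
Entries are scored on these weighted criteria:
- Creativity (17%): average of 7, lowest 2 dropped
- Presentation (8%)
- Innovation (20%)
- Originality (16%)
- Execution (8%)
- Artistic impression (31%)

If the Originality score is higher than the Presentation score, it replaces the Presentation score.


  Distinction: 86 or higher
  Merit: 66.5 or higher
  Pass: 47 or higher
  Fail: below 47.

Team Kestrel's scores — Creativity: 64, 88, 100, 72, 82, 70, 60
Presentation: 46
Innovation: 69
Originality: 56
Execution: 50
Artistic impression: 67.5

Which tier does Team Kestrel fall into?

Pass

Creativity: drop 60, 64 → average of remaining 5 = 412/5 = 82.4
Originality (56) > Presentation (46), so Presentation counts as 56.
Weighted total:
  Creativity 82.4 × 0.17 = 14.008
  Presentation 56 × 0.08 = 4.48
  Innovation 69 × 0.2 = 13.8
  Originality 56 × 0.16 = 8.96
  Execution 50 × 0.08 = 4
  Artistic impression 67.5 × 0.31 = 20.925
Sum = 66.173
66.173 is ≥ 47 and < 66.5 → Pass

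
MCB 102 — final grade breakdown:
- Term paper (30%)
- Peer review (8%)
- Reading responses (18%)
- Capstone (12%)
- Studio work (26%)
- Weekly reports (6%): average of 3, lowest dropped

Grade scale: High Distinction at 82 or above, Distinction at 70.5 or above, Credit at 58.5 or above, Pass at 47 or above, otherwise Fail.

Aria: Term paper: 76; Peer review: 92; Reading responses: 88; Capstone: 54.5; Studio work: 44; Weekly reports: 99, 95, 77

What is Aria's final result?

Credit

Weekly reports: drop 77 → average of remaining 2 = 194/2 = 97
Weighted total:
  Term paper 76 × 0.3 = 22.8
  Peer review 92 × 0.08 = 7.36
  Reading responses 88 × 0.18 = 15.84
  Capstone 54.5 × 0.12 = 6.54
  Studio work 44 × 0.26 = 11.44
  Weekly reports 97 × 0.06 = 5.82
Sum = 69.8
69.8 is ≥ 58.5 and < 70.5 → Credit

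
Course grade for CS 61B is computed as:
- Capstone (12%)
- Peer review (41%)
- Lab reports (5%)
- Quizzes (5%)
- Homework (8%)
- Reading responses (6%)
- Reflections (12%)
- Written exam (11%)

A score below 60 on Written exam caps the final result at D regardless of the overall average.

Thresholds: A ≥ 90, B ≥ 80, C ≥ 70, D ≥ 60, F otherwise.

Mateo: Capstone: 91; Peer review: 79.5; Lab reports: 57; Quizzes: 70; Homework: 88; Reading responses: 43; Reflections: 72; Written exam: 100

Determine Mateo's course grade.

Written exam score 100 ≥ 60: minimum met.
Weighted total:
  Capstone 91 × 0.12 = 10.92
  Peer review 79.5 × 0.41 = 32.595
  Lab reports 57 × 0.05 = 2.85
  Quizzes 70 × 0.05 = 3.5
  Homework 88 × 0.08 = 7.04
  Reading responses 43 × 0.06 = 2.58
  Reflections 72 × 0.12 = 8.64
  Written exam 100 × 0.11 = 11
Sum = 79.125
79.125 is ≥ 70 and < 80 → C

C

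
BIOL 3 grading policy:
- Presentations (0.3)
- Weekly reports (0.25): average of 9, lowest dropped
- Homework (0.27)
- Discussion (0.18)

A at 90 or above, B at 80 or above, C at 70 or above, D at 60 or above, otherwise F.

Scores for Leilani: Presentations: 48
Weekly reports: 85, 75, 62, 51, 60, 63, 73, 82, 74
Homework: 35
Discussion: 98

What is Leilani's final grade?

F

Weekly reports: drop 51 → average of remaining 8 = 574/8 = 71.75
Weighted total:
  Presentations 48 × 0.3 = 14.4
  Weekly reports 71.75 × 0.25 = 17.9375
  Homework 35 × 0.27 = 9.45
  Discussion 98 × 0.18 = 17.64
Sum = 59.4275
59.4275 < 60 → F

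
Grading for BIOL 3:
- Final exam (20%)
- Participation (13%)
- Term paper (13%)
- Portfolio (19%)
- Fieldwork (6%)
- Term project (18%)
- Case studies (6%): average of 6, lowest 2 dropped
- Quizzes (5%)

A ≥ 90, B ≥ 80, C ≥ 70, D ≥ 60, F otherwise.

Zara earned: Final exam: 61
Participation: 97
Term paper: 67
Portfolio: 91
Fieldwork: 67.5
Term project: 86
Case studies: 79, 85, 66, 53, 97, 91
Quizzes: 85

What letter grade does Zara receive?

C

Case studies: drop 53, 66 → average of remaining 4 = 352/4 = 88
Weighted total:
  Final exam 61 × 0.2 = 12.2
  Participation 97 × 0.13 = 12.61
  Term paper 67 × 0.13 = 8.71
  Portfolio 91 × 0.19 = 17.29
  Fieldwork 67.5 × 0.06 = 4.05
  Term project 86 × 0.18 = 15.48
  Case studies 88 × 0.06 = 5.28
  Quizzes 85 × 0.05 = 4.25
Sum = 79.87
79.87 is ≥ 70 and < 80 → C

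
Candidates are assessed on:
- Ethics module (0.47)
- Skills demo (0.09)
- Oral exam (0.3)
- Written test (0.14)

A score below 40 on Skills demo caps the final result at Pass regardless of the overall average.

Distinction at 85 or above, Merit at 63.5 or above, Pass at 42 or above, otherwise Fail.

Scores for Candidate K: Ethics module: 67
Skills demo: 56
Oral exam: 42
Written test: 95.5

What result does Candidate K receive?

Pass

Skills demo score 56 ≥ 40: minimum met.
Weighted total:
  Ethics module 67 × 0.47 = 31.49
  Skills demo 56 × 0.09 = 5.04
  Oral exam 42 × 0.3 = 12.6
  Written test 95.5 × 0.14 = 13.37
Sum = 62.5
62.5 is ≥ 42 and < 63.5 → Pass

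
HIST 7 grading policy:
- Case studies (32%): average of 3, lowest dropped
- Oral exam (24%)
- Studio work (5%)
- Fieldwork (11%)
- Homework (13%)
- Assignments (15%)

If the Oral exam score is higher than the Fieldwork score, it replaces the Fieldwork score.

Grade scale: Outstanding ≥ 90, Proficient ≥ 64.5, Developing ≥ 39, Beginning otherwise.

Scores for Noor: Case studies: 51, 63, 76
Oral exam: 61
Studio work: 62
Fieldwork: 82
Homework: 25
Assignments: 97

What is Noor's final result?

Case studies: drop 51 → average of remaining 2 = 139/2 = 69.5
Oral exam (61) ≤ Fieldwork (82), so Fieldwork stays at 82.
Weighted total:
  Case studies 69.5 × 0.32 = 22.24
  Oral exam 61 × 0.24 = 14.64
  Studio work 62 × 0.05 = 3.1
  Fieldwork 82 × 0.11 = 9.02
  Homework 25 × 0.13 = 3.25
  Assignments 97 × 0.15 = 14.55
Sum = 66.8
66.8 is ≥ 64.5 and < 90 → Proficient

Proficient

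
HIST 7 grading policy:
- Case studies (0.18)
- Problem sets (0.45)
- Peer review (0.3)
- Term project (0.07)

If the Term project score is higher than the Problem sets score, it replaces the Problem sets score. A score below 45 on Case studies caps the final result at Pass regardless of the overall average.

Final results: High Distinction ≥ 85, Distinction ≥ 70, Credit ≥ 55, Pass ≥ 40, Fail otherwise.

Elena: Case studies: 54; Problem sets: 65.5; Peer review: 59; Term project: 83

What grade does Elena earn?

Distinction

Term project (83) > Problem sets (65.5), so Problem sets counts as 83.
Case studies score 54 ≥ 45: minimum met.
Weighted total:
  Case studies 54 × 0.18 = 9.72
  Problem sets 83 × 0.45 = 37.35
  Peer review 59 × 0.3 = 17.7
  Term project 83 × 0.07 = 5.81
Sum = 70.58
70.58 is ≥ 70 and < 85 → Distinction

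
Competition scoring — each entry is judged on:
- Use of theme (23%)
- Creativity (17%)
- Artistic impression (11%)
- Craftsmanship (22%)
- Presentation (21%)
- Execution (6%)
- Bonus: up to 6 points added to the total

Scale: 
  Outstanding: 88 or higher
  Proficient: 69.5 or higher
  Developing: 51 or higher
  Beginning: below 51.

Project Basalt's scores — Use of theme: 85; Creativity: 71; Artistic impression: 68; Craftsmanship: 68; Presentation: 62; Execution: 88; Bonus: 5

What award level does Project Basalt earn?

Weighted total:
  Use of theme 85 × 0.23 = 19.55
  Creativity 71 × 0.17 = 12.07
  Artistic impression 68 × 0.11 = 7.48
  Craftsmanship 68 × 0.22 = 14.96
  Presentation 62 × 0.21 = 13.02
  Execution 88 × 0.06 = 5.28
Sum = 72.36
Bonus: 72.36 + 5 = 77.36
77.36 is ≥ 69.5 and < 88 → Proficient

Proficient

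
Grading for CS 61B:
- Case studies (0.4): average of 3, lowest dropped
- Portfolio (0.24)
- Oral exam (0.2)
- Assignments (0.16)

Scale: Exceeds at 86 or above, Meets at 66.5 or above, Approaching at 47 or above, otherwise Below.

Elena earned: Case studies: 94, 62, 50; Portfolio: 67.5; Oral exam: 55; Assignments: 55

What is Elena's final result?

Case studies: drop 50 → average of remaining 2 = 156/2 = 78
Weighted total:
  Case studies 78 × 0.4 = 31.2
  Portfolio 67.5 × 0.24 = 16.2
  Oral exam 55 × 0.2 = 11
  Assignments 55 × 0.16 = 8.8
Sum = 67.2
67.2 is ≥ 66.5 and < 86 → Meets

Meets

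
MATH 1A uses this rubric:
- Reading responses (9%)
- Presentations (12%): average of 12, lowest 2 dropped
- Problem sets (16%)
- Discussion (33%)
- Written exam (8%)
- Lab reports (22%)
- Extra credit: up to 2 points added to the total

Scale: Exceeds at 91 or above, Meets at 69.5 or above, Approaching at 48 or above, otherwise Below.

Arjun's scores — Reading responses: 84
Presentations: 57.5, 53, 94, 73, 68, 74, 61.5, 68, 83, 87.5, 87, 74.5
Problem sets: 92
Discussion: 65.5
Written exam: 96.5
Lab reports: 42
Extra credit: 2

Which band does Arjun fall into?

Meets

Presentations: drop 53, 57.5 → average of remaining 10 = 770.5/10 = 77.05
Weighted total:
  Reading responses 84 × 0.09 = 7.56
  Presentations 77.05 × 0.12 = 9.246
  Problem sets 92 × 0.16 = 14.72
  Discussion 65.5 × 0.33 = 21.615
  Written exam 96.5 × 0.08 = 7.72
  Lab reports 42 × 0.22 = 9.24
Sum = 70.101
Extra credit: 70.101 + 2 = 72.101
72.101 is ≥ 69.5 and < 91 → Meets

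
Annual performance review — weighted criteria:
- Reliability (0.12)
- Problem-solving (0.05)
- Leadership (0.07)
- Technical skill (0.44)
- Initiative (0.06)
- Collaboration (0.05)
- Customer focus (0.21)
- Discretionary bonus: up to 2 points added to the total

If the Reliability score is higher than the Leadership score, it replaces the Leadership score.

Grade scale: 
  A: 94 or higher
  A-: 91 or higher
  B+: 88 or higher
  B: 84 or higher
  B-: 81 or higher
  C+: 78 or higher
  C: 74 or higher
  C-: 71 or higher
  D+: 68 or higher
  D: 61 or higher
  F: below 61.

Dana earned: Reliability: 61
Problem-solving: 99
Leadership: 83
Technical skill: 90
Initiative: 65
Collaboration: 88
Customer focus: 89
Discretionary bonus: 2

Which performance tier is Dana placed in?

B

Reliability (61) ≤ Leadership (83), so Leadership stays at 83.
Weighted total:
  Reliability 61 × 0.12 = 7.32
  Problem-solving 99 × 0.05 = 4.95
  Leadership 83 × 0.07 = 5.81
  Technical skill 90 × 0.44 = 39.6
  Initiative 65 × 0.06 = 3.9
  Collaboration 88 × 0.05 = 4.4
  Customer focus 89 × 0.21 = 18.69
Sum = 84.67
Discretionary bonus: 84.67 + 2 = 86.67
86.67 is ≥ 84 and < 88 → B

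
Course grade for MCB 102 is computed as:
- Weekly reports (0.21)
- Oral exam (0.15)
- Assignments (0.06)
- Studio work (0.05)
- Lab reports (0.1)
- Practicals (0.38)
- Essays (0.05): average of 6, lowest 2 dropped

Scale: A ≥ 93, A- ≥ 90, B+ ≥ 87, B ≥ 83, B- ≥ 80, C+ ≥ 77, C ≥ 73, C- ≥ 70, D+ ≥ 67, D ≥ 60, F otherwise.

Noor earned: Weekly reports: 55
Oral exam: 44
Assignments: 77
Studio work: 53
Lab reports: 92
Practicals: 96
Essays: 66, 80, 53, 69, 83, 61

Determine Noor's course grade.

Essays: drop 53, 61 → average of remaining 4 = 298/4 = 74.5
Weighted total:
  Weekly reports 55 × 0.21 = 11.55
  Oral exam 44 × 0.15 = 6.6
  Assignments 77 × 0.06 = 4.62
  Studio work 53 × 0.05 = 2.65
  Lab reports 92 × 0.1 = 9.2
  Practicals 96 × 0.38 = 36.48
  Essays 74.5 × 0.05 = 3.725
Sum = 74.825
74.825 is ≥ 73 and < 77 → C

C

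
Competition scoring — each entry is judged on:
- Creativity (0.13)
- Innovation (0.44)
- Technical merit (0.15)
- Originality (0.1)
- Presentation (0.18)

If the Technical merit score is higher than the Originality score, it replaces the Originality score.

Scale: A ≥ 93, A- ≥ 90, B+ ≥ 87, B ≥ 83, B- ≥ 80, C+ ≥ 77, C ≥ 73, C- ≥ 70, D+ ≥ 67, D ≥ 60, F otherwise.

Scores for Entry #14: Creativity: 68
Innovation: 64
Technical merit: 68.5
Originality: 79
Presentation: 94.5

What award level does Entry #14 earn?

Technical merit (68.5) ≤ Originality (79), so Originality stays at 79.
Weighted total:
  Creativity 68 × 0.13 = 8.84
  Innovation 64 × 0.44 = 28.16
  Technical merit 68.5 × 0.15 = 10.275
  Originality 79 × 0.1 = 7.9
  Presentation 94.5 × 0.18 = 17.01
Sum = 72.185
72.185 is ≥ 70 and < 73 → C-

C-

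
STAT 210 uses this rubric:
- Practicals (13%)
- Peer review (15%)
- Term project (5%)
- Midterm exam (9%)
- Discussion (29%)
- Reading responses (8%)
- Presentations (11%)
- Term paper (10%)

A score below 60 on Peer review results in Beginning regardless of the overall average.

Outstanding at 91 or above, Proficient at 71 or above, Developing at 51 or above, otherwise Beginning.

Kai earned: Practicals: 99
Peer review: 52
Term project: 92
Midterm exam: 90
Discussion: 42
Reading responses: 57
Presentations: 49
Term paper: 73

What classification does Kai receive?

Peer review score 52 < 60: minimum not met.
Weighted total:
  Practicals 99 × 0.13 = 12.87
  Peer review 52 × 0.15 = 7.8
  Term project 92 × 0.05 = 4.6
  Midterm exam 90 × 0.09 = 8.1
  Discussion 42 × 0.29 = 12.18
  Reading responses 57 × 0.08 = 4.56
  Presentations 49 × 0.11 = 5.39
  Term paper 73 × 0.1 = 7.3
Sum = 62.8
Because the Peer review minimum was not met, the result is Beginning.

Beginning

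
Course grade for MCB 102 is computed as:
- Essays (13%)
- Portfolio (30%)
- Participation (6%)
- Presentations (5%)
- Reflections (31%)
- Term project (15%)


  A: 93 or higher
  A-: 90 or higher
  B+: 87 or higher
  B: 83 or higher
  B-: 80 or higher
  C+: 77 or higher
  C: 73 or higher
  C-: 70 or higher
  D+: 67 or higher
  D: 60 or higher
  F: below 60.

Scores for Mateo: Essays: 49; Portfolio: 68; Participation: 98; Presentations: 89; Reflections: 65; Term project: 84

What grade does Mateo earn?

Weighted total:
  Essays 49 × 0.13 = 6.37
  Portfolio 68 × 0.3 = 20.4
  Participation 98 × 0.06 = 5.88
  Presentations 89 × 0.05 = 4.45
  Reflections 65 × 0.31 = 20.15
  Term project 84 × 0.15 = 12.6
Sum = 69.85
69.85 is ≥ 67 and < 70 → D+

D+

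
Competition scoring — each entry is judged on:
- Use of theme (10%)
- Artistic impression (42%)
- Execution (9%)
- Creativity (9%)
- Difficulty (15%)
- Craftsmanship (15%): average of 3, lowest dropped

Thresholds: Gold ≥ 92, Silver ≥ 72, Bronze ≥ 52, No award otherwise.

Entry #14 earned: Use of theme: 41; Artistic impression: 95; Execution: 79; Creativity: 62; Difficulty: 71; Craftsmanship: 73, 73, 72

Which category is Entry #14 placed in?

Silver

Craftsmanship: drop 72 → average of remaining 2 = 146/2 = 73
Weighted total:
  Use of theme 41 × 0.1 = 4.1
  Artistic impression 95 × 0.42 = 39.9
  Execution 79 × 0.09 = 7.11
  Creativity 62 × 0.09 = 5.58
  Difficulty 71 × 0.15 = 10.65
  Craftsmanship 73 × 0.15 = 10.95
Sum = 78.29
78.29 is ≥ 72 and < 92 → Silver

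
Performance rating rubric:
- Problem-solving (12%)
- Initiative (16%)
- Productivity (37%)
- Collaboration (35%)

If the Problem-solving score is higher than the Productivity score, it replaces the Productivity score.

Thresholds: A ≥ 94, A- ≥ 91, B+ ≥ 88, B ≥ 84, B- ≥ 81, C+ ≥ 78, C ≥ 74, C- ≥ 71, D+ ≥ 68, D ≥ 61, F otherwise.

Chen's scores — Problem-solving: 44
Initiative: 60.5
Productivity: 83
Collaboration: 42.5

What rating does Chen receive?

F

Problem-solving (44) ≤ Productivity (83), so Productivity stays at 83.
Weighted total:
  Problem-solving 44 × 0.12 = 5.28
  Initiative 60.5 × 0.16 = 9.68
  Productivity 83 × 0.37 = 30.71
  Collaboration 42.5 × 0.35 = 14.875
Sum = 60.545
60.545 < 61 → F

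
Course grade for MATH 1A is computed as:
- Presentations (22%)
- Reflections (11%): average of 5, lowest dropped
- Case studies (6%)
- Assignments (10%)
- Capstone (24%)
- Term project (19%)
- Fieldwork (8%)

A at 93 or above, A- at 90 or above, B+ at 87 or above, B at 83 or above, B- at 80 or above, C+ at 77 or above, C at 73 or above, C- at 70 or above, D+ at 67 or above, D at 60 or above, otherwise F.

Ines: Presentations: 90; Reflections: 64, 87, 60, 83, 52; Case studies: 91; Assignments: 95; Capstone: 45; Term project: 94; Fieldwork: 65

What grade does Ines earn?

Reflections: drop 52 → average of remaining 4 = 294/4 = 73.5
Weighted total:
  Presentations 90 × 0.22 = 19.8
  Reflections 73.5 × 0.11 = 8.085
  Case studies 91 × 0.06 = 5.46
  Assignments 95 × 0.1 = 9.5
  Capstone 45 × 0.24 = 10.8
  Term project 94 × 0.19 = 17.86
  Fieldwork 65 × 0.08 = 5.2
Sum = 76.705
76.705 is ≥ 73 and < 77 → C

C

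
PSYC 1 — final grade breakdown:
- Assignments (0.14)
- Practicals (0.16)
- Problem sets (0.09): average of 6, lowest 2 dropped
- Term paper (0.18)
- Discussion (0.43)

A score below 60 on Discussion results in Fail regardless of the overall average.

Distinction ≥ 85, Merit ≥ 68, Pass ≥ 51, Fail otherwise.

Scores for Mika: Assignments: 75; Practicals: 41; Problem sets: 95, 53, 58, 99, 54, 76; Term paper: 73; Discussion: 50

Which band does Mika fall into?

Problem sets: drop 53, 54 → average of remaining 4 = 328/4 = 82
Discussion score 50 < 60: minimum not met.
Weighted total:
  Assignments 75 × 0.14 = 10.5
  Practicals 41 × 0.16 = 6.56
  Problem sets 82 × 0.09 = 7.38
  Term paper 73 × 0.18 = 13.14
  Discussion 50 × 0.43 = 21.5
Sum = 59.08
Because the Discussion minimum was not met, the result is Fail.

Fail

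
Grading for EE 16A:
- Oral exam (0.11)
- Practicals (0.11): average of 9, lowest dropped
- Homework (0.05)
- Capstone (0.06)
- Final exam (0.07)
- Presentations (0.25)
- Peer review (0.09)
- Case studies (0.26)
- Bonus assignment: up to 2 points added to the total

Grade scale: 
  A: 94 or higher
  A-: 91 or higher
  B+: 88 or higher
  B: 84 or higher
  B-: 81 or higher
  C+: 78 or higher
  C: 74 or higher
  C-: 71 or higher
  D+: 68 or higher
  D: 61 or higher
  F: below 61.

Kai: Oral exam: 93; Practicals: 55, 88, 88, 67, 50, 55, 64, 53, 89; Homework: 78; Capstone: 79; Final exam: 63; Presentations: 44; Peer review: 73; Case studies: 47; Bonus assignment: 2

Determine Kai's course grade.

D

Practicals: drop 50 → average of remaining 8 = 559/8 = 69.875
Weighted total:
  Oral exam 93 × 0.11 = 10.23
  Practicals 69.875 × 0.11 = 7.68625
  Homework 78 × 0.05 = 3.9
  Capstone 79 × 0.06 = 4.74
  Final exam 63 × 0.07 = 4.41
  Presentations 44 × 0.25 = 11
  Peer review 73 × 0.09 = 6.57
  Case studies 47 × 0.26 = 12.22
Sum = 60.75625
Bonus assignment: 60.75625 + 2 = 62.75625
62.75625 is ≥ 61 and < 68 → D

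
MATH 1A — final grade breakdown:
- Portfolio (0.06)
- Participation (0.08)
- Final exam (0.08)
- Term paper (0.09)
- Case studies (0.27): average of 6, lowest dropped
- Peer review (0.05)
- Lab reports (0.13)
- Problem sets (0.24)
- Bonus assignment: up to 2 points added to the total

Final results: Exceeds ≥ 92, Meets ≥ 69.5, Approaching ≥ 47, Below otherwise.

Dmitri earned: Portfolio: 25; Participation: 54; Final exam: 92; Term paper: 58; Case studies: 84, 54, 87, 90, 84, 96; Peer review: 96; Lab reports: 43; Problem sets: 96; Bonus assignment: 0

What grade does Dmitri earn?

Meets

Case studies: drop 54 → average of remaining 5 = 441/5 = 88.2
Weighted total:
  Portfolio 25 × 0.06 = 1.5
  Participation 54 × 0.08 = 4.32
  Final exam 92 × 0.08 = 7.36
  Term paper 58 × 0.09 = 5.22
  Case studies 88.2 × 0.27 = 23.814
  Peer review 96 × 0.05 = 4.8
  Lab reports 43 × 0.13 = 5.59
  Problem sets 96 × 0.24 = 23.04
Sum = 75.644
Bonus assignment: 75.644 + 0 = 75.644
75.644 is ≥ 69.5 and < 92 → Meets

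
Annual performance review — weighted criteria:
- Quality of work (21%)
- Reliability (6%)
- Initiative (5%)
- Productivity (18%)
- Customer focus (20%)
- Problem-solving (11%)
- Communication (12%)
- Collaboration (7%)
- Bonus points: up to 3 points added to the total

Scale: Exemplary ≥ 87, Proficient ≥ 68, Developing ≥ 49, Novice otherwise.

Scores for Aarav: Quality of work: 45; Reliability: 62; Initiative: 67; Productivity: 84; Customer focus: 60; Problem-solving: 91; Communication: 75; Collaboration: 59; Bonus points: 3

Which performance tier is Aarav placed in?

Proficient

Weighted total:
  Quality of work 45 × 0.21 = 9.45
  Reliability 62 × 0.06 = 3.72
  Initiative 67 × 0.05 = 3.35
  Productivity 84 × 0.18 = 15.12
  Customer focus 60 × 0.2 = 12
  Problem-solving 91 × 0.11 = 10.01
  Communication 75 × 0.12 = 9
  Collaboration 59 × 0.07 = 4.13
Sum = 66.78
Bonus points: 66.78 + 3 = 69.78
69.78 is ≥ 68 and < 87 → Proficient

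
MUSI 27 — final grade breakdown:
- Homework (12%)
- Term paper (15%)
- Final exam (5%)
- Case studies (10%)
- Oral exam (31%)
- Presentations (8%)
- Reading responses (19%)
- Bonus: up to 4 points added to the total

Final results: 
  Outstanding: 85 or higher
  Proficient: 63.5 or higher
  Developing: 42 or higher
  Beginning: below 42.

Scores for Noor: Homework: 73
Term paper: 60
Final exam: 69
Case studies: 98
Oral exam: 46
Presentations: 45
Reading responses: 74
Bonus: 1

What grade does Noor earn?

Proficient

Weighted total:
  Homework 73 × 0.12 = 8.76
  Term paper 60 × 0.15 = 9
  Final exam 69 × 0.05 = 3.45
  Case studies 98 × 0.1 = 9.8
  Oral exam 46 × 0.31 = 14.26
  Presentations 45 × 0.08 = 3.6
  Reading responses 74 × 0.19 = 14.06
Sum = 62.93
Bonus: 62.93 + 1 = 63.93
63.93 is ≥ 63.5 and < 85 → Proficient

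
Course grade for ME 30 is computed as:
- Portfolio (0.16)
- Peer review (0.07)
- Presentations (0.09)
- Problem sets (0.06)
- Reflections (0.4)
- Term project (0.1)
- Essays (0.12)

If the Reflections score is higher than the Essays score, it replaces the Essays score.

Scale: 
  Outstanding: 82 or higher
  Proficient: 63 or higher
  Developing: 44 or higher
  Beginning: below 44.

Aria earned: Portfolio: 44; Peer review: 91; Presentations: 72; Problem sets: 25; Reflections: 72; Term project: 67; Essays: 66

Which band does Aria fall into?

Proficient

Reflections (72) > Essays (66), so Essays counts as 72.
Weighted total:
  Portfolio 44 × 0.16 = 7.04
  Peer review 91 × 0.07 = 6.37
  Presentations 72 × 0.09 = 6.48
  Problem sets 25 × 0.06 = 1.5
  Reflections 72 × 0.4 = 28.8
  Term project 67 × 0.1 = 6.7
  Essays 72 × 0.12 = 8.64
Sum = 65.53
65.53 is ≥ 63 and < 82 → Proficient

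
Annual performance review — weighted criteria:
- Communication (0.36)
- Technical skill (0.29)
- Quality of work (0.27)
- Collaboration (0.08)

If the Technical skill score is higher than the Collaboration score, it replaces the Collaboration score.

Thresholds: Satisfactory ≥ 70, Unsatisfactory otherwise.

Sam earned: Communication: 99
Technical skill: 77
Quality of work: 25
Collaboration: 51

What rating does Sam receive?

Satisfactory

Technical skill (77) > Collaboration (51), so Collaboration counts as 77.
Weighted total:
  Communication 99 × 0.36 = 35.64
  Technical skill 77 × 0.29 = 22.33
  Quality of work 25 × 0.27 = 6.75
  Collaboration 77 × 0.08 = 6.16
Sum = 70.88
70.88 ≥ 70 → Satisfactory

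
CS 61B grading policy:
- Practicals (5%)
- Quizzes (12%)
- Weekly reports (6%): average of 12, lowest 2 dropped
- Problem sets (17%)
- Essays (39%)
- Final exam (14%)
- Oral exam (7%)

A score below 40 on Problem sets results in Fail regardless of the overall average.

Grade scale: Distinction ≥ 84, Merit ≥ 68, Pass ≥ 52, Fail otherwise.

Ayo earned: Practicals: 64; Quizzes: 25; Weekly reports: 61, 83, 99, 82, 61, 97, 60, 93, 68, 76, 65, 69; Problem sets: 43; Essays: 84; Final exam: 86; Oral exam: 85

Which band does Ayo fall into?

Merit

Weekly reports: drop 60, 61 → average of remaining 10 = 793/10 = 79.3
Problem sets score 43 ≥ 40: minimum met.
Weighted total:
  Practicals 64 × 0.05 = 3.2
  Quizzes 25 × 0.12 = 3
  Weekly reports 79.3 × 0.06 = 4.758
  Problem sets 43 × 0.17 = 7.31
  Essays 84 × 0.39 = 32.76
  Final exam 86 × 0.14 = 12.04
  Oral exam 85 × 0.07 = 5.95
Sum = 69.018
69.018 is ≥ 68 and < 84 → Merit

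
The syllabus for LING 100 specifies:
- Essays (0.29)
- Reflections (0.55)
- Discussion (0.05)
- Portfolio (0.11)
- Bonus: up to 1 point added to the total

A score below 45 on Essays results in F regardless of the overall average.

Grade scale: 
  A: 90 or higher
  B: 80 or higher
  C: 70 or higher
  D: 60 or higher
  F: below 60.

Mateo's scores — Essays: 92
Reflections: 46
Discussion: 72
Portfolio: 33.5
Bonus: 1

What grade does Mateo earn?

Essays score 92 ≥ 45: minimum met.
Weighted total:
  Essays 92 × 0.29 = 26.68
  Reflections 46 × 0.55 = 25.3
  Discussion 72 × 0.05 = 3.6
  Portfolio 33.5 × 0.11 = 3.685
Sum = 59.265
Bonus: 59.265 + 1 = 60.265
60.265 is ≥ 60 and < 70 → D

D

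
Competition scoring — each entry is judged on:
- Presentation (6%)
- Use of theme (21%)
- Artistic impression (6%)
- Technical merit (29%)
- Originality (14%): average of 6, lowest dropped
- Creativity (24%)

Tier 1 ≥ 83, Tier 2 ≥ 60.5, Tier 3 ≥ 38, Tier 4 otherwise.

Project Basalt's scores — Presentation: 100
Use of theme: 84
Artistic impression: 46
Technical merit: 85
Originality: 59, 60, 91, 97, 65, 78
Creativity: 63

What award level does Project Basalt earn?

Originality: drop 59 → average of remaining 5 = 391/5 = 78.2
Weighted total:
  Presentation 100 × 0.06 = 6
  Use of theme 84 × 0.21 = 17.64
  Artistic impression 46 × 0.06 = 2.76
  Technical merit 85 × 0.29 = 24.65
  Originality 78.2 × 0.14 = 10.948
  Creativity 63 × 0.24 = 15.12
Sum = 77.118
77.118 is ≥ 60.5 and < 83 → Tier 2

Tier 2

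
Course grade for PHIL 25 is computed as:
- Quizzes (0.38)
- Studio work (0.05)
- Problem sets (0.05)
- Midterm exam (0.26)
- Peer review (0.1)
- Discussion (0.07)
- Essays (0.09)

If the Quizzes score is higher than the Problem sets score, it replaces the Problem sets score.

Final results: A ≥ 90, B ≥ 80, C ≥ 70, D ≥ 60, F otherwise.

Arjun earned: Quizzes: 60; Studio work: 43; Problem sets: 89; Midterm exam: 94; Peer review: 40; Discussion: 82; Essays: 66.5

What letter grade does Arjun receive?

D

Quizzes (60) ≤ Problem sets (89), so Problem sets stays at 89.
Weighted total:
  Quizzes 60 × 0.38 = 22.8
  Studio work 43 × 0.05 = 2.15
  Problem sets 89 × 0.05 = 4.45
  Midterm exam 94 × 0.26 = 24.44
  Peer review 40 × 0.1 = 4
  Discussion 82 × 0.07 = 5.74
  Essays 66.5 × 0.09 = 5.985
Sum = 69.565
69.565 is ≥ 60 and < 70 → D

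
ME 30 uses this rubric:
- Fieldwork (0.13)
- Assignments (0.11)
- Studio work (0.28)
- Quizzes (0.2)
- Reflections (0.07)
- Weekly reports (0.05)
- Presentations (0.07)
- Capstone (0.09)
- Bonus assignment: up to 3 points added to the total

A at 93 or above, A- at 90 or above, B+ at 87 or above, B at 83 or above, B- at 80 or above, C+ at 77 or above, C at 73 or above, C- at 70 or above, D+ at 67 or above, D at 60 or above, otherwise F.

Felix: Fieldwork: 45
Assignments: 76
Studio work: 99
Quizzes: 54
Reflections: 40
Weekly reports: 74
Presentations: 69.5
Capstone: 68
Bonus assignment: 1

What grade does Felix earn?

C-

Weighted total:
  Fieldwork 45 × 0.13 = 5.85
  Assignments 76 × 0.11 = 8.36
  Studio work 99 × 0.28 = 27.72
  Quizzes 54 × 0.2 = 10.8
  Reflections 40 × 0.07 = 2.8
  Weekly reports 74 × 0.05 = 3.7
  Presentations 69.5 × 0.07 = 4.865
  Capstone 68 × 0.09 = 6.12
Sum = 70.215
Bonus assignment: 70.215 + 1 = 71.215
71.215 is ≥ 70 and < 73 → C-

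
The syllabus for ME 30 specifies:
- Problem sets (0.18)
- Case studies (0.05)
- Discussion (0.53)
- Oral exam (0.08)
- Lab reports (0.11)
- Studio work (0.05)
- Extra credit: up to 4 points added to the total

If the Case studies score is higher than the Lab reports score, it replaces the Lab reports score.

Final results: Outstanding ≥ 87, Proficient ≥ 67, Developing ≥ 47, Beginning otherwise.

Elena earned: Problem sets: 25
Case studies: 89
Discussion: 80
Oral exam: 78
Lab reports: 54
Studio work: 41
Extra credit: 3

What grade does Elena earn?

Proficient

Case studies (89) > Lab reports (54), so Lab reports counts as 89.
Weighted total:
  Problem sets 25 × 0.18 = 4.5
  Case studies 89 × 0.05 = 4.45
  Discussion 80 × 0.53 = 42.4
  Oral exam 78 × 0.08 = 6.24
  Lab reports 89 × 0.11 = 9.79
  Studio work 41 × 0.05 = 2.05
Sum = 69.43
Extra credit: 69.43 + 3 = 72.43
72.43 is ≥ 67 and < 87 → Proficient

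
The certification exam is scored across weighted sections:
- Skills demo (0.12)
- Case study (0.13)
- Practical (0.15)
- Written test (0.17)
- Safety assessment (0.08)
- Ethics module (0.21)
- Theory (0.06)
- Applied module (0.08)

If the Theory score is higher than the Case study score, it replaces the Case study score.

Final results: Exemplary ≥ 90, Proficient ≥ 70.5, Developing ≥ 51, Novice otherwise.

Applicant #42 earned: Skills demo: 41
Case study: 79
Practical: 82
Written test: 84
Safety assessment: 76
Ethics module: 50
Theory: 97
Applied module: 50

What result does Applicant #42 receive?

Theory (97) > Case study (79), so Case study counts as 97.
Weighted total:
  Skills demo 41 × 0.12 = 4.92
  Case study 97 × 0.13 = 12.61
  Practical 82 × 0.15 = 12.3
  Written test 84 × 0.17 = 14.28
  Safety assessment 76 × 0.08 = 6.08
  Ethics module 50 × 0.21 = 10.5
  Theory 97 × 0.06 = 5.82
  Applied module 50 × 0.08 = 4
Sum = 70.51
70.51 is ≥ 70.5 and < 90 → Proficient

Proficient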